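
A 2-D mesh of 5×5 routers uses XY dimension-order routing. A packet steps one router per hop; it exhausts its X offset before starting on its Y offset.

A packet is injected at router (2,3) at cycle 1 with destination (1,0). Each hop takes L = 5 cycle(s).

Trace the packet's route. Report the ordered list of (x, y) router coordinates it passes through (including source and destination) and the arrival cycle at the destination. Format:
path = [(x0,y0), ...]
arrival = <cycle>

src (2,3)  cyc=1
W→(1,3)  cyc=6
S→(1,2)  cyc=11
S→(1,1)  cyc=16
S→(1,0)  cyc=21

path = [(2,3), (1,3), (1,2), (1,1), (1,0)]
arrival = 21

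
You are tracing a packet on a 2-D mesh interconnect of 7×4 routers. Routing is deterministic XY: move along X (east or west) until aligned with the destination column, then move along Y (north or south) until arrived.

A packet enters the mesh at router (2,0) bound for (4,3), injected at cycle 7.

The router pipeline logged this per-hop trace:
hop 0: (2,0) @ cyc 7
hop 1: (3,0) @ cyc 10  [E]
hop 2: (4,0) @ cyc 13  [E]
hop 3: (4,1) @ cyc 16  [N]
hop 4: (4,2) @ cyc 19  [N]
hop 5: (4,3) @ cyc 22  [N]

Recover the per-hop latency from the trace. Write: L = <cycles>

L = 3

Between hops 0 and 1 the cycle counter advances 10 − 7 = 3.
One hop costs L cycles, so L = 3.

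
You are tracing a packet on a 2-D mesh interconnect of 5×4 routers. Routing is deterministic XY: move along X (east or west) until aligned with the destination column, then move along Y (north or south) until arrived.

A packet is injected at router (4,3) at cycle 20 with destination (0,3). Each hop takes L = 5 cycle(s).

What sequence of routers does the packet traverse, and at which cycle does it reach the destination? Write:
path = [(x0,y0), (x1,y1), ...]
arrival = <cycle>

path = [(4,3), (3,3), (2,3), (1,3), (0,3)]
arrival = 40

hop 0: (4,3) @ cyc 20
hop 1: (3,3) @ cyc 25  [W]
hop 2: (2,3) @ cyc 30  [W]
hop 3: (1,3) @ cyc 35  [W]
hop 4: (0,3) @ cyc 40  [W]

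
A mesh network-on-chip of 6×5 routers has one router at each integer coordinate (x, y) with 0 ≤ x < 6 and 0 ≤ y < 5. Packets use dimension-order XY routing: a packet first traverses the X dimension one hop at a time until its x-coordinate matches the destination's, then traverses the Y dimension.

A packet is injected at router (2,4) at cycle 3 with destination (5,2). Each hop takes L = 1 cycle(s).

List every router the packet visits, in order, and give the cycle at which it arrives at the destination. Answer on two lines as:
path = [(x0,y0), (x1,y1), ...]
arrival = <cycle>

path = [(2,4), (3,4), (4,4), (5,4), (5,3), (5,2)]
arrival = 8

t=3: at (2,4)
t=4: at (3,4) after E
t=5: at (4,4) after E
t=6: at (5,4) after E
t=7: at (5,3) after S
t=8: at (5,2) after S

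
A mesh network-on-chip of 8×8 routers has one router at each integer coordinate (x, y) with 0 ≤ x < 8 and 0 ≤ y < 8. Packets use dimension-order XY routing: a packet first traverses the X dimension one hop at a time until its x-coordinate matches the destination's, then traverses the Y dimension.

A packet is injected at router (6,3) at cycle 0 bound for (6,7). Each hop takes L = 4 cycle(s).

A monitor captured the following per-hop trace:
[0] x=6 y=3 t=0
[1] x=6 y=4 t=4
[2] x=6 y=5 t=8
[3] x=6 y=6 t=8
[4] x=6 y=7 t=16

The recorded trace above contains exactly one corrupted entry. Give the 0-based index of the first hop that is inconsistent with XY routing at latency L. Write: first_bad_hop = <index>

  1: Δx=+0 Δy=+1 Δt=4 [ok]
  2: Δx=+0 Δy=+1 Δt=4 [ok]
  3: Δx=+0 Δy=+1 Δt=0 [BAD: Δcyc=0≠L]

first_bad_hop = 3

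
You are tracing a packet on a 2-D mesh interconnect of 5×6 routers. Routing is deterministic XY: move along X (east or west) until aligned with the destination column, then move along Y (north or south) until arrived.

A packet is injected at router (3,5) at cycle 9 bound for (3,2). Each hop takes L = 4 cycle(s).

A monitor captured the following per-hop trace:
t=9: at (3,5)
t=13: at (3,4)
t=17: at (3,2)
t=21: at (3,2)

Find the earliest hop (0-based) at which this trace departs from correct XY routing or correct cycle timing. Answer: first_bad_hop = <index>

check 1→ d=(0,-1) cyc+4: ok
check 2→ d=(0,-2) cyc+4: BAD: non-unit step

first_bad_hop = 2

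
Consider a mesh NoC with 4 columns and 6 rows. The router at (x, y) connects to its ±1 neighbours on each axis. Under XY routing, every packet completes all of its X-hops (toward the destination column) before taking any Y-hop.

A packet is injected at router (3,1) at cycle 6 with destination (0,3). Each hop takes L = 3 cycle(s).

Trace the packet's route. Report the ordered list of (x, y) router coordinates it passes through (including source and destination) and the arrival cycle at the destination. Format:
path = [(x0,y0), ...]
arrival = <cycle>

[0] x=3 y=1 t=6
[1] x=2 y=1 t=9 →W
[2] x=1 y=1 t=12 →W
[3] x=0 y=1 t=15 →W
[4] x=0 y=2 t=18 →N
[5] x=0 y=3 t=21 →N

path = [(3,1), (2,1), (1,1), (0,1), (0,2), (0,3)]
arrival = 21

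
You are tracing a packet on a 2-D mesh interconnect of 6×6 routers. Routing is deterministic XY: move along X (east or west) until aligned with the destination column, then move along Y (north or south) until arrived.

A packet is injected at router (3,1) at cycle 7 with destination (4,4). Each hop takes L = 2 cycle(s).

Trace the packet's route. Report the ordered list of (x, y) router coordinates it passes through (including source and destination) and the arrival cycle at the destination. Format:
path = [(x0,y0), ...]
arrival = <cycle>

path = [(3,1), (4,1), (4,2), (4,3), (4,4)]
arrival = 15

hop 0: (3,1) @ cyc 7
hop 1: (4,1) @ cyc 9  [E]
hop 2: (4,2) @ cyc 11  [N]
hop 3: (4,3) @ cyc 13  [N]
hop 4: (4,4) @ cyc 15  [N]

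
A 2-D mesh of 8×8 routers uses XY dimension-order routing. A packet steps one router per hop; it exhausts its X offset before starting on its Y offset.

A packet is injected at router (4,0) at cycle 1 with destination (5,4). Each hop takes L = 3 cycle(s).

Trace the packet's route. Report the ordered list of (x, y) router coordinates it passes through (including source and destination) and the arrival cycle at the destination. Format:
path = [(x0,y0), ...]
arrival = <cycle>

src (4,0)  cyc=1
E→(5,0)  cyc=4
N→(5,1)  cyc=7
N→(5,2)  cyc=10
N→(5,3)  cyc=13
N→(5,4)  cyc=16

path = [(4,0), (5,0), (5,1), (5,2), (5,3), (5,4)]
arrival = 16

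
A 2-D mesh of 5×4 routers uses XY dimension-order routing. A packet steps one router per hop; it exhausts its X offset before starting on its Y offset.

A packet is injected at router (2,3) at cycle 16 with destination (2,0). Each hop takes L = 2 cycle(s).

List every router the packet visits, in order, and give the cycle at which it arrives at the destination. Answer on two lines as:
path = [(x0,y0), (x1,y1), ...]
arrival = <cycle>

path = [(2,3), (2,2), (2,1), (2,0)]
arrival = 22

  0. router=(2,3) cycle=16 (inject)
  1. router=(2,2) cycle=18 dir=S
  2. router=(2,1) cycle=20 dir=S
  3. router=(2,0) cycle=22 dir=S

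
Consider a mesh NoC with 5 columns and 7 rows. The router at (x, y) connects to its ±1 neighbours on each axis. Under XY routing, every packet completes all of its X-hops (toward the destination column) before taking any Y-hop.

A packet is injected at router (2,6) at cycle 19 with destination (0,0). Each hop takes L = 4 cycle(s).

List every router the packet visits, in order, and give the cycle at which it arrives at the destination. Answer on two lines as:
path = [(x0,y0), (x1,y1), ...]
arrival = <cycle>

path = [(2,6), (1,6), (0,6), (0,5), (0,4), (0,3), (0,2), (0,1), (0,0)]
arrival = 51

  0. router=(2,6) cycle=19 (inject)
  1. router=(1,6) cycle=23 dir=W
  2. router=(0,6) cycle=27 dir=W
  3. router=(0,5) cycle=31 dir=S
  4. router=(0,4) cycle=35 dir=S
  5. router=(0,3) cycle=39 dir=S
  6. router=(0,2) cycle=43 dir=S
  7. router=(0,1) cycle=47 dir=S
  8. router=(0,0) cycle=51 dir=S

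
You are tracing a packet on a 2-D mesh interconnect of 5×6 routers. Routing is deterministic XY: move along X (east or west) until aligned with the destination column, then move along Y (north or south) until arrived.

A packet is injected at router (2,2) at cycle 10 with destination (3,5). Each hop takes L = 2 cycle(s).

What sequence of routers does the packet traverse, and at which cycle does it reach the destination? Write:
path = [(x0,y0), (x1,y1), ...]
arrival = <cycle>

hop 0: (2,2) @ cyc 10
hop 1: (3,2) @ cyc 12  [E]
hop 2: (3,3) @ cyc 14  [N]
hop 3: (3,4) @ cyc 16  [N]
hop 4: (3,5) @ cyc 18  [N]

path = [(2,2), (3,2), (3,3), (3,4), (3,5)]
arrival = 18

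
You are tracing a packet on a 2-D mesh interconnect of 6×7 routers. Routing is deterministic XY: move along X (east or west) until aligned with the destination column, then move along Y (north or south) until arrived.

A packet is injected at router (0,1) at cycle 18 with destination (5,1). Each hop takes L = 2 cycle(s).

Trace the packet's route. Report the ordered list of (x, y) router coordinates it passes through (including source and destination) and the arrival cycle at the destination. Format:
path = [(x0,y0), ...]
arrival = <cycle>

path = [(0,1), (1,1), (2,1), (3,1), (4,1), (5,1)]
arrival = 28

t=18: at (0,1)
t=20: at (1,1) after E
t=22: at (2,1) after E
t=24: at (3,1) after E
t=26: at (4,1) after E
t=28: at (5,1) after E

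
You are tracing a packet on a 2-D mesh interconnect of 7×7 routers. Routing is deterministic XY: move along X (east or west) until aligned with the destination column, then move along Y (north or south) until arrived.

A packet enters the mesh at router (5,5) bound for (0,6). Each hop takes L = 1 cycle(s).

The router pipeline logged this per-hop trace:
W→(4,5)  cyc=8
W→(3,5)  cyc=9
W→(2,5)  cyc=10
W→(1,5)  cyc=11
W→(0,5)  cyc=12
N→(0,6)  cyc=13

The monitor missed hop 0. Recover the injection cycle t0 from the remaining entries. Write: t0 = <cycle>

t0 = 7

At hop 1 the cycle is 8; in general cyc_k = t0 + kL.
Subtract one hop: t0 = 8 − 1 = 7.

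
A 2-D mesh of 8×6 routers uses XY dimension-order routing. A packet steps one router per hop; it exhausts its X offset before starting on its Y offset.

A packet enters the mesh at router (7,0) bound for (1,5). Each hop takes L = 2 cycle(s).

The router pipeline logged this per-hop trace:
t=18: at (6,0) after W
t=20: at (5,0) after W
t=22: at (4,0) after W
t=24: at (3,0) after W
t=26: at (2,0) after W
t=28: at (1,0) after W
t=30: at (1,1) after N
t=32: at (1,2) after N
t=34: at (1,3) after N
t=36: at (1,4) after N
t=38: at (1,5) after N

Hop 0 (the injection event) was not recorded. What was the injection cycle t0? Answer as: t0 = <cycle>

The first recorded entry is hop 1 at cycle 18.
t0 = cyc[1] − L = 18 − 2 = 16.

t0 = 16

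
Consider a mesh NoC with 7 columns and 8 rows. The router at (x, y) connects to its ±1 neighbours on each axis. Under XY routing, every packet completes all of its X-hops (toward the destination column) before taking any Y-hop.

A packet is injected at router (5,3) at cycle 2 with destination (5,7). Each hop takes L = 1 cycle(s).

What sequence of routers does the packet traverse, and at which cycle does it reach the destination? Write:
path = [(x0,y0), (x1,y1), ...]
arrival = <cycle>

src (5,3)  cyc=2
N→(5,4)  cyc=3
N→(5,5)  cyc=4
N→(5,6)  cyc=5
N→(5,7)  cyc=6

path = [(5,3), (5,4), (5,5), (5,6), (5,7)]
arrival = 6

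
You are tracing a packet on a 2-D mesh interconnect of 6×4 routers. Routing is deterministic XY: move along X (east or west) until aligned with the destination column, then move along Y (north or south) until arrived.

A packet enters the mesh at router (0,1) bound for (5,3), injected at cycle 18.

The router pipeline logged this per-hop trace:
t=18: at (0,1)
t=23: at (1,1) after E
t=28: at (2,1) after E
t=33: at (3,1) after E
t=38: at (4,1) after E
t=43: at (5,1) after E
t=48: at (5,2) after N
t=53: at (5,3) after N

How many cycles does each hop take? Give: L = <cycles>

Between hops 0 and 1 the cycle counter advances 23 − 18 = 5.
One hop costs L cycles, so L = 5.

L = 5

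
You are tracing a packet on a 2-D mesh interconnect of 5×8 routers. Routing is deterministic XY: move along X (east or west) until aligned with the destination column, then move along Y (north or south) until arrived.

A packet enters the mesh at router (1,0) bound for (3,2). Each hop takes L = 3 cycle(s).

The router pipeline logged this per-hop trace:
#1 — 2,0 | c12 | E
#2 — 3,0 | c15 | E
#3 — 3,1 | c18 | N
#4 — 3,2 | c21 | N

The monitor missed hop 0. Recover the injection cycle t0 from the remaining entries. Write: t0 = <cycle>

The first recorded entry is hop 1 at cycle 12.
Subtract one hop: t0 = 12 − 3 = 9.

t0 = 9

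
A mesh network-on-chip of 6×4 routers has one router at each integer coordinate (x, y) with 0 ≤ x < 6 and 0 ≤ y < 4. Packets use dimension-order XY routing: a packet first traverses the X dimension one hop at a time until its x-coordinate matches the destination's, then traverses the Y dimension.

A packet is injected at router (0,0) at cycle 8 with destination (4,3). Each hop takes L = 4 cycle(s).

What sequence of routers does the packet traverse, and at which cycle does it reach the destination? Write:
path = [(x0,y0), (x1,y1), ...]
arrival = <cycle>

path = [(0,0), (1,0), (2,0), (3,0), (4,0), (4,1), (4,2), (4,3)]
arrival = 36

t=8: at (0,0)
t=12: at (1,0) after E
t=16: at (2,0) after E
t=20: at (3,0) after E
t=24: at (4,0) after E
t=28: at (4,1) after N
t=32: at (4,2) after N
t=36: at (4,3) after N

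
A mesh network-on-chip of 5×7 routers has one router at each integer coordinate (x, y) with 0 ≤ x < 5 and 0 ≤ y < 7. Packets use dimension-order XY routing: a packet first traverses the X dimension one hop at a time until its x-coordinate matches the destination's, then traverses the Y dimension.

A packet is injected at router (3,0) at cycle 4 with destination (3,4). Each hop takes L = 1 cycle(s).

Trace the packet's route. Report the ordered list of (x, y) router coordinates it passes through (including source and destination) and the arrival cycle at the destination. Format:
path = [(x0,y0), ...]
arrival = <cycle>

  0. router=(3,0) cycle=4 (inject)
  1. router=(3,1) cycle=5 dir=N
  2. router=(3,2) cycle=6 dir=N
  3. router=(3,3) cycle=7 dir=N
  4. router=(3,4) cycle=8 dir=N

path = [(3,0), (3,1), (3,2), (3,3), (3,4)]
arrival = 8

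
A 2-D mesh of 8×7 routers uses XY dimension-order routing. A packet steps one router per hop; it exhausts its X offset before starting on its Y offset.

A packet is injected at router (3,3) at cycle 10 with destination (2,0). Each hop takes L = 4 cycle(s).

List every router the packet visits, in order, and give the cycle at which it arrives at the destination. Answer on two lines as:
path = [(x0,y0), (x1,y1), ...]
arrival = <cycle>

src (3,3)  cyc=10
W→(2,3)  cyc=14
S→(2,2)  cyc=18
S→(2,1)  cyc=22
S→(2,0)  cyc=26

path = [(3,3), (2,3), (2,2), (2,1), (2,0)]
arrival = 26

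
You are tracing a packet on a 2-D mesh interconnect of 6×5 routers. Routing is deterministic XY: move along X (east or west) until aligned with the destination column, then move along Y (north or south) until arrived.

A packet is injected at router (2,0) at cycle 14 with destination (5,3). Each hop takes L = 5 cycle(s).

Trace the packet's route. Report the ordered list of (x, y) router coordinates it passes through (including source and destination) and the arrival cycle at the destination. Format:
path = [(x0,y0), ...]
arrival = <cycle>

path = [(2,0), (3,0), (4,0), (5,0), (5,1), (5,2), (5,3)]
arrival = 44

src (2,0)  cyc=14
E→(3,0)  cyc=19
E→(4,0)  cyc=24
E→(5,0)  cyc=29
N→(5,1)  cyc=34
N→(5,2)  cyc=39
N→(5,3)  cyc=44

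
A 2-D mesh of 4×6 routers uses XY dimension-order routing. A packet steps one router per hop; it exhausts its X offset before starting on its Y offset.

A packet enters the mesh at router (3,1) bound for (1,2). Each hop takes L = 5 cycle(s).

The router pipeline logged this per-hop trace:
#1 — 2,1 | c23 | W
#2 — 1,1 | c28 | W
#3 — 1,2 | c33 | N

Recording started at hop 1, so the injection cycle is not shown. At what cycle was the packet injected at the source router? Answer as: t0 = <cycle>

t0 = 18

At hop 1 the cycle is 23; in general cyc_k = t0 + kL.
So t0 = 23 − 1·5 = 18.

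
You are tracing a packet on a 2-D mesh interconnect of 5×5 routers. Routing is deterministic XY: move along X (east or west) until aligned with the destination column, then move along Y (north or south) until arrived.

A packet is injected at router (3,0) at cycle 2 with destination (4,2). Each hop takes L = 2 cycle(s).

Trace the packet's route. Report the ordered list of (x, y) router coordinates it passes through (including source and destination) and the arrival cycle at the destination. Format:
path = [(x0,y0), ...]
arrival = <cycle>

#0 — 3,0 | c2
#1 — 4,0 | c4 | E
#2 — 4,1 | c6 | N
#3 — 4,2 | c8 | N

path = [(3,0), (4,0), (4,1), (4,2)]
arrival = 8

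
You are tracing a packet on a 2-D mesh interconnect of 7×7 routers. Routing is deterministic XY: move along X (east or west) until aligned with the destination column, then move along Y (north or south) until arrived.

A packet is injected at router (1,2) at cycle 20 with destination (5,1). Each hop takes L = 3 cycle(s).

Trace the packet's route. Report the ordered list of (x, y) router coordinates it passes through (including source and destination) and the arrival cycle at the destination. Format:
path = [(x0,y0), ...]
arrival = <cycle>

hop 0: (1,2) @ cyc 20
hop 1: (2,2) @ cyc 23  [E]
hop 2: (3,2) @ cyc 26  [E]
hop 3: (4,2) @ cyc 29  [E]
hop 4: (5,2) @ cyc 32  [E]
hop 5: (5,1) @ cyc 35  [S]

path = [(1,2), (2,2), (3,2), (4,2), (5,2), (5,1)]
arrival = 35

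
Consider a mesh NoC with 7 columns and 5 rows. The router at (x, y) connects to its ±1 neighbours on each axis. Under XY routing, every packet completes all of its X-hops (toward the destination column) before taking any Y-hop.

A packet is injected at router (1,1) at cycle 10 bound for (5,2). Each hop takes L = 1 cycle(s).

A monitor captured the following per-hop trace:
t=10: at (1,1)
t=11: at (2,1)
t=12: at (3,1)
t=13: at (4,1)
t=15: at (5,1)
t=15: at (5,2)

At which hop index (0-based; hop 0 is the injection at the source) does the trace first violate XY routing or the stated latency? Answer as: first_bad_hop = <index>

  1: Δx=+1 Δy=+0 Δt=1 [ok]
  2: Δx=+1 Δy=+0 Δt=1 [ok]
  3: Δx=+1 Δy=+0 Δt=1 [ok]
  4: Δx=+1 Δy=+0 Δt=2 [BAD: Δcyc=2≠L]

first_bad_hop = 4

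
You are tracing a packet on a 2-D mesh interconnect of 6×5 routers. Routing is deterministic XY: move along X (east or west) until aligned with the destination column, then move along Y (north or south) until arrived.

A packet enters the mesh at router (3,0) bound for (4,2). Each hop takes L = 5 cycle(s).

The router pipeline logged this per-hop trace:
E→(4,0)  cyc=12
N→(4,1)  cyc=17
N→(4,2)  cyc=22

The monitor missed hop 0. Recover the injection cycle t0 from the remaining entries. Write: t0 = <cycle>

The first recorded entry is hop 1 at cycle 12.
t0 = cyc[1] − L = 12 − 5 = 7.

t0 = 7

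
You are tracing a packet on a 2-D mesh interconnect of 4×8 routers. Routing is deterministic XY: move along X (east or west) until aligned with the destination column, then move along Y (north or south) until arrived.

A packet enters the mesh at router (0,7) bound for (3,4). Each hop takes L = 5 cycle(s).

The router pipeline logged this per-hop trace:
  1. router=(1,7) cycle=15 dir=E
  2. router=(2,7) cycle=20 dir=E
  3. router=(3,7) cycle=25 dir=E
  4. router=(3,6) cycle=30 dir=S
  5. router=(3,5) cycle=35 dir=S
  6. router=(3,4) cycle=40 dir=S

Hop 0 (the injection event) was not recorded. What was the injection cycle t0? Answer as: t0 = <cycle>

t0 = 10

The first recorded entry is hop 1 at cycle 15.
Subtract one hop: t0 = 15 − 5 = 10.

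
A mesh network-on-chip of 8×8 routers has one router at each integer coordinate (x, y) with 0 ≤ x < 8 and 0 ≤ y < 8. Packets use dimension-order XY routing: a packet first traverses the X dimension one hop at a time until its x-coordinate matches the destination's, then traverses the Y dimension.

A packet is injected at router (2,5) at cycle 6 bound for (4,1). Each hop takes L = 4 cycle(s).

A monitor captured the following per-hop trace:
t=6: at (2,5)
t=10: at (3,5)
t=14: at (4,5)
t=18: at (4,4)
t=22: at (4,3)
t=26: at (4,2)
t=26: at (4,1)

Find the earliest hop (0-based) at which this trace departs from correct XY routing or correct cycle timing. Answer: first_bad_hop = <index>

first_bad_hop = 6

[1] (+1,+0) / 4c ⇒ ok
[2] (+1,+0) / 4c ⇒ ok
[3] (+0,-1) / 4c ⇒ ok
[4] (+0,-1) / 4c ⇒ ok
[5] (+0,-1) / 4c ⇒ ok
[6] (+0,-1) / 0c ⇒ BAD: Δcyc=0≠L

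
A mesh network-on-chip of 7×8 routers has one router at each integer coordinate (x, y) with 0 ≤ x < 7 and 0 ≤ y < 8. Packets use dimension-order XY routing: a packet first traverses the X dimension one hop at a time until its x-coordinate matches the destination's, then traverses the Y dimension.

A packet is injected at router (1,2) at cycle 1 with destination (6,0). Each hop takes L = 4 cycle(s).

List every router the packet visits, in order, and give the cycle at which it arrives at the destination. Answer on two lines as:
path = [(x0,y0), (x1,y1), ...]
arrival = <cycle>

path = [(1,2), (2,2), (3,2), (4,2), (5,2), (6,2), (6,1), (6,0)]
arrival = 29

[0] x=1 y=2 t=1
[1] x=2 y=2 t=5 →E
[2] x=3 y=2 t=9 →E
[3] x=4 y=2 t=13 →E
[4] x=5 y=2 t=17 →E
[5] x=6 y=2 t=21 →E
[6] x=6 y=1 t=25 →S
[7] x=6 y=0 t=29 →S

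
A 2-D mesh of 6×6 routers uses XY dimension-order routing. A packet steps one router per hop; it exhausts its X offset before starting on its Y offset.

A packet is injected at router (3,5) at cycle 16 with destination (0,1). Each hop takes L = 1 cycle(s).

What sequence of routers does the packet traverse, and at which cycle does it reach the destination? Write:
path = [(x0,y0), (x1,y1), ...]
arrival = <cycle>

path = [(3,5), (2,5), (1,5), (0,5), (0,4), (0,3), (0,2), (0,1)]
arrival = 23

src (3,5)  cyc=16
W→(2,5)  cyc=17
W→(1,5)  cyc=18
W→(0,5)  cyc=19
S→(0,4)  cyc=20
S→(0,3)  cyc=21
S→(0,2)  cyc=22
S→(0,1)  cyc=23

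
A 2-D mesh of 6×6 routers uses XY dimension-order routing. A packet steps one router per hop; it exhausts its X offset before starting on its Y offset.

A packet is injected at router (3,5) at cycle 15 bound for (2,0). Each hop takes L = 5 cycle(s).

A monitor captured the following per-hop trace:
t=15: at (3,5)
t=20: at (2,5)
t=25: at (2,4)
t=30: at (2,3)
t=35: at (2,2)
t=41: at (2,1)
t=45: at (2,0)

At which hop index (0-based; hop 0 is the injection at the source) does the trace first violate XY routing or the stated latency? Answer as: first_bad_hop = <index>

[1] (-1,+0) / 5c ⇒ ok
[2] (+0,-1) / 5c ⇒ ok
[3] (+0,-1) / 5c ⇒ ok
[4] (+0,-1) / 5c ⇒ ok
[5] (+0,-1) / 6c ⇒ BAD: Δcyc=6≠L

first_bad_hop = 5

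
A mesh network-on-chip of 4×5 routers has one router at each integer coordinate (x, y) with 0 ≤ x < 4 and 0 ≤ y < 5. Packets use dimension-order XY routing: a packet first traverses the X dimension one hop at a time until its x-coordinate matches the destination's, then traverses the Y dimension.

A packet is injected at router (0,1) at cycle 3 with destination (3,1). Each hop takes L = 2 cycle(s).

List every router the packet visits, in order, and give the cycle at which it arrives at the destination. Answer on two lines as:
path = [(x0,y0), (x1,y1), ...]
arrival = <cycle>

hop 0: (0,1) @ cyc 3
hop 1: (1,1) @ cyc 5  [E]
hop 2: (2,1) @ cyc 7  [E]
hop 3: (3,1) @ cyc 9  [E]

path = [(0,1), (1,1), (2,1), (3,1)]
arrival = 9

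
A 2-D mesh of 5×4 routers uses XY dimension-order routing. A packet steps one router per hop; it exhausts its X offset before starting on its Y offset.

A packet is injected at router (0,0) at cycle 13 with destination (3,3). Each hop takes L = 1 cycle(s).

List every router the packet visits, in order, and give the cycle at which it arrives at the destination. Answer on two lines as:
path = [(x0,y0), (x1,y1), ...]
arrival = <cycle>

t=13: at (0,0)
t=14: at (1,0) after E
t=15: at (2,0) after E
t=16: at (3,0) after E
t=17: at (3,1) after N
t=18: at (3,2) after N
t=19: at (3,3) after N

path = [(0,0), (1,0), (2,0), (3,0), (3,1), (3,2), (3,3)]
arrival = 19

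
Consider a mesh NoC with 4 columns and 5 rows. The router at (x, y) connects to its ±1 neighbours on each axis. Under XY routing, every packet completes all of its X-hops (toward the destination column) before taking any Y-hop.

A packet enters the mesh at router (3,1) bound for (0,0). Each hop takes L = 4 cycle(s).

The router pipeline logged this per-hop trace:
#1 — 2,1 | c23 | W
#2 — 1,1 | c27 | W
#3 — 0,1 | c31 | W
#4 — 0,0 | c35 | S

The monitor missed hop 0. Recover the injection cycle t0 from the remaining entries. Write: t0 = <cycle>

cyc[1] = 23 and cyc[k] = t0 + k·L for every k.
t0 = cyc[1] − L = 23 − 4 = 19.

t0 = 19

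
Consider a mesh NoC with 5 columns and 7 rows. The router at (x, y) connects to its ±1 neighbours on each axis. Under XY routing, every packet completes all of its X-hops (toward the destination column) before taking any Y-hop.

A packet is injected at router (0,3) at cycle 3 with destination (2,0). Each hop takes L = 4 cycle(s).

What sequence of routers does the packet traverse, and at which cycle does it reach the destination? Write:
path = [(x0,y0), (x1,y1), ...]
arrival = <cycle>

[0] x=0 y=3 t=3
[1] x=1 y=3 t=7 →E
[2] x=2 y=3 t=11 →E
[3] x=2 y=2 t=15 →S
[4] x=2 y=1 t=19 →S
[5] x=2 y=0 t=23 →S

path = [(0,3), (1,3), (2,3), (2,2), (2,1), (2,0)]
arrival = 23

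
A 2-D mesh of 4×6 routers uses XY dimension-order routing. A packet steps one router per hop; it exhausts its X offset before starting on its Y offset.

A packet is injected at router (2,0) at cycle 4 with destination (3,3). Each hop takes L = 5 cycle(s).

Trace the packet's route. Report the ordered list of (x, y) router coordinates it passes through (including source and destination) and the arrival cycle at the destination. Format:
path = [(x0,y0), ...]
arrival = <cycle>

path = [(2,0), (3,0), (3,1), (3,2), (3,3)]
arrival = 24

hop 0: (2,0) @ cyc 4
hop 1: (3,0) @ cyc 9  [E]
hop 2: (3,1) @ cyc 14  [N]
hop 3: (3,2) @ cyc 19  [N]
hop 4: (3,3) @ cyc 24  [N]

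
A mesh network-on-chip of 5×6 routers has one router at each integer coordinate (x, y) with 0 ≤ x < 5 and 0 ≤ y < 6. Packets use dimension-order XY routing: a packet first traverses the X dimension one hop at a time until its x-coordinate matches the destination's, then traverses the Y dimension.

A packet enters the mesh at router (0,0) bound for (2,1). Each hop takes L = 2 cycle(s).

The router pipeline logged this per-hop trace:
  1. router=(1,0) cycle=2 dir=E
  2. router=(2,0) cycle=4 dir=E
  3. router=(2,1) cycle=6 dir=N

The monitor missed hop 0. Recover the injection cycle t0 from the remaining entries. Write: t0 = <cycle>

t0 = 0

cyc[1] = 2 and cyc[k] = t0 + k·L for every k.
t0 = cyc[1] − L = 2 − 2 = 0.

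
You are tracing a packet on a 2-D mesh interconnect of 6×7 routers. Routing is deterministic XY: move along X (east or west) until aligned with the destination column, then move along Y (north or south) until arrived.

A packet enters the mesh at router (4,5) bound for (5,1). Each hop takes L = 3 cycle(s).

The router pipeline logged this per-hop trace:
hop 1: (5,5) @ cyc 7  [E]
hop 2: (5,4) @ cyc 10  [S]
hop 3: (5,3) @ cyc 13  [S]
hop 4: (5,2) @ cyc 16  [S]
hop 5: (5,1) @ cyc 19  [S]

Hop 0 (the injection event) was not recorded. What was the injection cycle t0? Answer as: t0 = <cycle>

cyc[1] = 7 and cyc[k] = t0 + k·L for every k.
t0 = cyc[1] − L = 7 − 3 = 4.

t0 = 4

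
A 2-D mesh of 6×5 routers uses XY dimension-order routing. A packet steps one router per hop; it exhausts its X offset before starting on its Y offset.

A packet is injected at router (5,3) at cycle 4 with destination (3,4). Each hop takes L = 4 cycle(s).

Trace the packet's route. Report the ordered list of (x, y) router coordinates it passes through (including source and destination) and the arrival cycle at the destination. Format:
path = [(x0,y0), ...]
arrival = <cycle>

path = [(5,3), (4,3), (3,3), (3,4)]
arrival = 16

[0] x=5 y=3 t=4
[1] x=4 y=3 t=8 →W
[2] x=3 y=3 t=12 →W
[3] x=3 y=4 t=16 →N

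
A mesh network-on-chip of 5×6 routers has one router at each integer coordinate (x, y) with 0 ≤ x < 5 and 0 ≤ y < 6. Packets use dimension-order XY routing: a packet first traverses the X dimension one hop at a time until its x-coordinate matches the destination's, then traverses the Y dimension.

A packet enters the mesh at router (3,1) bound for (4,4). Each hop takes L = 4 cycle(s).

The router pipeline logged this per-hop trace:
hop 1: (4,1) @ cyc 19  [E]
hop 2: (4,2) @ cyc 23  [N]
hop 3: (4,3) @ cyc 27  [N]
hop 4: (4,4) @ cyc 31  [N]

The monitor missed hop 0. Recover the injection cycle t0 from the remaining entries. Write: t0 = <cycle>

t0 = 15

At hop 1 the cycle is 19; in general cyc_k = t0 + kL.
t0 = cyc[1] − L = 19 − 4 = 15.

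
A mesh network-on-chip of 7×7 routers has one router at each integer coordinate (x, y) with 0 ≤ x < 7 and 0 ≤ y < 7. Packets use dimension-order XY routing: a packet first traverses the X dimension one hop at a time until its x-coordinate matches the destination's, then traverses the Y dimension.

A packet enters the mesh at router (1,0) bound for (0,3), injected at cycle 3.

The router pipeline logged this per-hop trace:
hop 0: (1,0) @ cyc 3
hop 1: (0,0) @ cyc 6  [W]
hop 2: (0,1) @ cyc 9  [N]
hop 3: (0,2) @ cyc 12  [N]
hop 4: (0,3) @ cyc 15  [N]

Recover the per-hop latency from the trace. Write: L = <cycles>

From hop 0 (3) to hop 1 (6): +3 cycles.
Per-hop latency L = Δcyc = 3.

L = 3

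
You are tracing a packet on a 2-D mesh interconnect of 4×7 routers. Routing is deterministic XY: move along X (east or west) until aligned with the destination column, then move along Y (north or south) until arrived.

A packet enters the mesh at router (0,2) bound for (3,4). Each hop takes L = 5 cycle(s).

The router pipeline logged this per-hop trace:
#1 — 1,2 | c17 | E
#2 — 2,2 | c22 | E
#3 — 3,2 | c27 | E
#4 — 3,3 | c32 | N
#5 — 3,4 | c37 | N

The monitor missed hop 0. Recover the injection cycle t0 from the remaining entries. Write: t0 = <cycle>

t0 = 12

Hop 1 reached at cycle 17; hop k is at t0 + k·L.
So t0 = 17 − 1·5 = 12.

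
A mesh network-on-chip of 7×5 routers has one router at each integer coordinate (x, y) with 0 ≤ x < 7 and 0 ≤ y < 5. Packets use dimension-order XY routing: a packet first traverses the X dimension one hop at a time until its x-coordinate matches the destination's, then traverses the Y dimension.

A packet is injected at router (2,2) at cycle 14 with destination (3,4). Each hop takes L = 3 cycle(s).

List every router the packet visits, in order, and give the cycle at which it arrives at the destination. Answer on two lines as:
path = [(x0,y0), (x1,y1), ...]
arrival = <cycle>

path = [(2,2), (3,2), (3,3), (3,4)]
arrival = 23

[0] x=2 y=2 t=14
[1] x=3 y=2 t=17 →E
[2] x=3 y=3 t=20 →N
[3] x=3 y=4 t=23 →N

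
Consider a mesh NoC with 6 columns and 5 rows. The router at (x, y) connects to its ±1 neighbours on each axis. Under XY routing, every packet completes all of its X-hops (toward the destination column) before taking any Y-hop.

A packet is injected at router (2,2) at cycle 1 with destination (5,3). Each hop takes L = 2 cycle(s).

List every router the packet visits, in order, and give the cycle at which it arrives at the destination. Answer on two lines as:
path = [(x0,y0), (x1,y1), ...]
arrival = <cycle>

  0. router=(2,2) cycle=1 (inject)
  1. router=(3,2) cycle=3 dir=E
  2. router=(4,2) cycle=5 dir=E
  3. router=(5,2) cycle=7 dir=E
  4. router=(5,3) cycle=9 dir=N

path = [(2,2), (3,2), (4,2), (5,2), (5,3)]
arrival = 9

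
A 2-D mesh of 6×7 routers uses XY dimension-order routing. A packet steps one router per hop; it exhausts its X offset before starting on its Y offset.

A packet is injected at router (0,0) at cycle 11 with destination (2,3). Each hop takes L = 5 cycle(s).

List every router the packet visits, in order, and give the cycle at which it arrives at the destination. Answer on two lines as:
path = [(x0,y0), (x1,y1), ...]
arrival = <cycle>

t=11: at (0,0)
t=16: at (1,0) after E
t=21: at (2,0) after E
t=26: at (2,1) after N
t=31: at (2,2) after N
t=36: at (2,3) after N

path = [(0,0), (1,0), (2,0), (2,1), (2,2), (2,3)]
arrival = 36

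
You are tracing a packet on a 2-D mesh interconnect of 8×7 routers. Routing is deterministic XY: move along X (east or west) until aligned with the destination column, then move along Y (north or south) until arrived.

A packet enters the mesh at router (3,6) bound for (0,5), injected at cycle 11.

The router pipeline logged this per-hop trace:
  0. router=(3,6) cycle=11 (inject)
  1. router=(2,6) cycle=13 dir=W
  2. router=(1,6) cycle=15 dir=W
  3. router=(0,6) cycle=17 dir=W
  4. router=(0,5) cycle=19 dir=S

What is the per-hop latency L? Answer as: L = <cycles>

Between hops 0 and 1 the cycle counter advances 13 − 11 = 2.
Each hop adds L, hence L = 2.

L = 2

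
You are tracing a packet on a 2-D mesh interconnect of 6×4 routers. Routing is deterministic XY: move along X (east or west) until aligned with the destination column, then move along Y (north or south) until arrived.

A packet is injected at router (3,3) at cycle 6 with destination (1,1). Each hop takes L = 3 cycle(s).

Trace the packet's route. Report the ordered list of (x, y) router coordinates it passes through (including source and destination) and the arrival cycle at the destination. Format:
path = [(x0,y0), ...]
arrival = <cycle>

  0. router=(3,3) cycle=6 (inject)
  1. router=(2,3) cycle=9 dir=W
  2. router=(1,3) cycle=12 dir=W
  3. router=(1,2) cycle=15 dir=S
  4. router=(1,1) cycle=18 dir=S

path = [(3,3), (2,3), (1,3), (1,2), (1,1)]
arrival = 18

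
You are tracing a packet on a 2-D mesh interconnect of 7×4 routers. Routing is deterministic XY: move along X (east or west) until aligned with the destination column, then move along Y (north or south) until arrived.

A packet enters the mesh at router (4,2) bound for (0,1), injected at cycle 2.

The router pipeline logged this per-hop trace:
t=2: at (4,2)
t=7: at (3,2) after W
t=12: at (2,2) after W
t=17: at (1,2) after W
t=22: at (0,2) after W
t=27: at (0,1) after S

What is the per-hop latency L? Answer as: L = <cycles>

L = 5

Δcyc across hop 0→1: 7 − 2 = 5.
Each hop adds L, hence L = 5.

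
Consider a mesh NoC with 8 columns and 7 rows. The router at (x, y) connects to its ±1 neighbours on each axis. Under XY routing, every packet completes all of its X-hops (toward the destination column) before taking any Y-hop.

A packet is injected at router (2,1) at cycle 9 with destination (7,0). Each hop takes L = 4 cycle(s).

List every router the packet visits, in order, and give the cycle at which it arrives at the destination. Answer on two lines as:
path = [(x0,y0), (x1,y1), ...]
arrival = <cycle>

[0] x=2 y=1 t=9
[1] x=3 y=1 t=13 →E
[2] x=4 y=1 t=17 →E
[3] x=5 y=1 t=21 →E
[4] x=6 y=1 t=25 →E
[5] x=7 y=1 t=29 →E
[6] x=7 y=0 t=33 →S

path = [(2,1), (3,1), (4,1), (5,1), (6,1), (7,1), (7,0)]
arrival = 33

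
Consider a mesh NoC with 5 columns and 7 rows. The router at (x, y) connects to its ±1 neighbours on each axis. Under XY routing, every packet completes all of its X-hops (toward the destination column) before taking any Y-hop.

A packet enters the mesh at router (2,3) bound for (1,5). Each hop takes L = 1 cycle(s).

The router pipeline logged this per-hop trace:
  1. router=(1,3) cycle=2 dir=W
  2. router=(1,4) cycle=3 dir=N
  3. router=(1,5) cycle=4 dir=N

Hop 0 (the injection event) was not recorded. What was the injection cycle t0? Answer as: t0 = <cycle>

t0 = 1

The first recorded entry is hop 1 at cycle 2.
Therefore t0 = 2 − L = 1.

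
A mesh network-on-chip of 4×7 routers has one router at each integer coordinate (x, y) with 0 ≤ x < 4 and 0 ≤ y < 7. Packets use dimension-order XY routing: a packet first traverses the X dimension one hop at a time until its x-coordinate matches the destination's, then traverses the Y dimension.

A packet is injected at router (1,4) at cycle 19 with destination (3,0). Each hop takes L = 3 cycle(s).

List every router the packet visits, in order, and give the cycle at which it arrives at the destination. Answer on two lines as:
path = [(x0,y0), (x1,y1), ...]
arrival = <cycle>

path = [(1,4), (2,4), (3,4), (3,3), (3,2), (3,1), (3,0)]
arrival = 37

#0 — 1,4 | c19
#1 — 2,4 | c22 | E
#2 — 3,4 | c25 | E
#3 — 3,3 | c28 | S
#4 — 3,2 | c31 | S
#5 — 3,1 | c34 | S
#6 — 3,0 | c37 | S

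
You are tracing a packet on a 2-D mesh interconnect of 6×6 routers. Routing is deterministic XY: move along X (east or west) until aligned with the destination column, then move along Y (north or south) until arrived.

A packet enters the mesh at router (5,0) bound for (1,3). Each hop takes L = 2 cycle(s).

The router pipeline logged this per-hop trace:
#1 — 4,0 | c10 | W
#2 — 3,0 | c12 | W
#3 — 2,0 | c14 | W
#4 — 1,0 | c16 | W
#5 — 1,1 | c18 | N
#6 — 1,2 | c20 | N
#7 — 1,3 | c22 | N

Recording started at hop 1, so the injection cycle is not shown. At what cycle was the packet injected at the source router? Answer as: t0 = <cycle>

Hop 1 reached at cycle 10; hop k is at t0 + k·L.
Subtract one hop: t0 = 10 − 2 = 8.

t0 = 8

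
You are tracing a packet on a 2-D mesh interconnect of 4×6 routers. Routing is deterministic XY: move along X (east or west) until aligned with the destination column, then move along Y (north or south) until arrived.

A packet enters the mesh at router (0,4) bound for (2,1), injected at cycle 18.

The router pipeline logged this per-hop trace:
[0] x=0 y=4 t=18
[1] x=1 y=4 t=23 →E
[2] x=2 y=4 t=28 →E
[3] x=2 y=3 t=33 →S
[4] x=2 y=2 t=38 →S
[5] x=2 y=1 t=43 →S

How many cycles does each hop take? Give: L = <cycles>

cyc[1] − cyc[0] = 23 − 18 = 5.
That increment is L by definition: L = 5.

L = 5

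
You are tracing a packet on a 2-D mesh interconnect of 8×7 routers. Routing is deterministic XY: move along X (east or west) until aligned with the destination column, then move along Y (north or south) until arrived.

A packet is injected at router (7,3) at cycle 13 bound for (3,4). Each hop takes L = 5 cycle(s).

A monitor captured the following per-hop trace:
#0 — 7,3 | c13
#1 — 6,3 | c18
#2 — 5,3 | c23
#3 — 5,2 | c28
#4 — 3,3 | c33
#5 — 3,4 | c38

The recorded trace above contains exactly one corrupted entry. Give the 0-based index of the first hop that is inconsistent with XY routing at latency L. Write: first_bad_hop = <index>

[1] (-1,+0) / 5c ⇒ ok
[2] (-1,+0) / 5c ⇒ ok
[3] (+0,-1) / 5c ⇒ BAD: Y-move but x=5≠3

first_bad_hop = 3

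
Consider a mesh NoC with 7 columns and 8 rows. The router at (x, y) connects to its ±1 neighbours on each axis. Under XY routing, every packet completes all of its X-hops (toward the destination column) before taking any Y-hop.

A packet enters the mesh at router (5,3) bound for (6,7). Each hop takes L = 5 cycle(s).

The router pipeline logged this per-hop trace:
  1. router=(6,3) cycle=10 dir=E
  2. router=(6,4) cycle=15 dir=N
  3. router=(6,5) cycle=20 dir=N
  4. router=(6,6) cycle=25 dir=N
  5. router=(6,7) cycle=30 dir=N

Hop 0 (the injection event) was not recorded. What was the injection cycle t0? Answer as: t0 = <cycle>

t0 = 5

The first recorded entry is hop 1 at cycle 10.
Therefore t0 = 10 − L = 5.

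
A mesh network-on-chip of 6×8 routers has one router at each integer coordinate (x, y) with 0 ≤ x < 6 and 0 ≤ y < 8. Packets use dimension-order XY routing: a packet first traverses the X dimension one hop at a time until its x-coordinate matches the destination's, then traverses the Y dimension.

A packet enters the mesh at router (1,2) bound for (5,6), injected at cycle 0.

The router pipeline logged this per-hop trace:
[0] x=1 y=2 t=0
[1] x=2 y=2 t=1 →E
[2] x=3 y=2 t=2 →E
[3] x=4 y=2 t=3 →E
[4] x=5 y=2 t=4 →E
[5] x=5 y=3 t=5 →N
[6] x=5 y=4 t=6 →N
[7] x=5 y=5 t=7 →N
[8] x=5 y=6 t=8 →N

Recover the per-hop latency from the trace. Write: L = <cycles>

Δcyc across hop 0→1: 1 − 0 = 1.
That increment is L by definition: L = 1.

L = 1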